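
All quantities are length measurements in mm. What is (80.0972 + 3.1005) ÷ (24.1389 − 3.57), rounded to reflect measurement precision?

80.0972 + 3.1005 = 83.1977, limited to 4 d.p. → 6 s.f.; 24.1389 − 3.57 = 20.5689, limited to 2 d.p. → 4 s.f.
Carrying full precision, 83.1977 ÷ 20.5689 = 4.04482981589…; keep min(6, 4) = 4 s.f.
Rounded to 4 significant figures: 4.045.

4.045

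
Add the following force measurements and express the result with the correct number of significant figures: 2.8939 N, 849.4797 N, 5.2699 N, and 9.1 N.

866.7 N

2.8939 N + 849.4797 N + 5.2699 N + 9.1 N = 866.7435 N.
Addition/subtraction keeps the fewest decimal places: 2.8939 → 4 decimal places, 849.4797 → 4 decimal places, 5.2699 → 4 decimal places, 9.1 → 1 decimal place; limit is 1.
Rounded to 1 decimal place: 866.7 N.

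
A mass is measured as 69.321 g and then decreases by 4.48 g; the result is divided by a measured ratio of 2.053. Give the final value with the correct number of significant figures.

69.321 g − 4.48 g = 64.841 g; the difference is limited to 2 decimal places (4 s.f.).
Carrying full precision, 64.841 ÷ 2.053 = 31.5835362884… g; 2.053 has 4 s.f., so the result keeps min(4, 4) = 4 s.f.
Rounded to 4 significant figures: 31.58 g.

31.58 g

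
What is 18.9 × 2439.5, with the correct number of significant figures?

4.61 × 10^4

18.9 × 2439.5 = 46106.55
Multiplication/division keeps the fewest significant figures: 18.9 → 3 s.f., 2439.5 → 5 s.f.; limit is 3.
Rounded to 3 significant figures: 4.61 × 10^4.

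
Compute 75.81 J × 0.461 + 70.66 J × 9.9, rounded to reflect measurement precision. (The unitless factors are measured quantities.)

75.81 × 0.461 = 34.94841 → 34.9 J (3 s.f., last digit at the 10^-1 place).
70.66 × 9.9 = 699.534 → 7.0 × 10^2 J (2 s.f., last digit at the 10^1 place).
Sum: 734.48241 J; keep the coarser place, 10^1.
Result: 7.3 × 10^2 J.

7.3 × 10^2 J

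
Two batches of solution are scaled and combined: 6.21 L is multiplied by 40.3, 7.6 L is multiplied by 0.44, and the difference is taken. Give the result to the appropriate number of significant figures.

6.21 × 40.3 = 250.263 → 250. L (3 s.f., last digit at the 10^0 place).
7.6 × 0.44 = 3.344 → 3.3 L (2 s.f., last digit at the 10^-1 place).
Difference: 246.919 L; keep the coarser place, 10^0.
Result: 2.47 × 10² L.

2.47 × 10² L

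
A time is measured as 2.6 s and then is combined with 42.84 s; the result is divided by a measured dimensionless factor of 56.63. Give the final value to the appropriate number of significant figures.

2.6 s + 42.84 s = 45.44 s; the sum is limited to 1 decimal place (3 s.f.).
Carrying full precision, 45.44 ÷ 56.63 = 0.802401553947… s; 56.63 has 4 s.f., so the result keeps min(3, 4) = 3 s.f.
Rounded to 3 significant figures: 0.802 s.

0.802 s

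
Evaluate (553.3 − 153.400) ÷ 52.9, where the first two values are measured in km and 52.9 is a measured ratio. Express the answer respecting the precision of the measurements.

553.3 km − 153.400 km = 399.900 km; the difference is limited to 1 decimal place (4 s.f.).
Carrying full precision, 399.900 ÷ 52.9 = 7.5595463138… km; 52.9 has 3 s.f., so the result keeps min(4, 3) = 3 s.f.
Rounded to 3 significant figures: 7.56 km.

7.56 km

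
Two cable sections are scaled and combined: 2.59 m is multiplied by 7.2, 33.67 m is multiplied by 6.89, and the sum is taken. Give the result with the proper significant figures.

2.59 × 7.2 = 18.648 → 19 m (2 s.f., last digit at the 10^0 place).
33.67 × 6.89 = 231.9863 → 232 m (3 s.f., last digit at the 10^0 place).
Sum: 250.6343 m; keep the coarser place, 10^0.
Result: 251 m.

251 m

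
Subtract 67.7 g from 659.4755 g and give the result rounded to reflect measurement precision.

659.4755 g − 67.7 g = 591.7755 g.
Addition/subtraction keeps the fewest decimal places: 659.4755 → 4 decimal places, 67.7 → 1 decimal place; limit is 1.
Rounded to 1 decimal place: 591.8 g.

591.8 g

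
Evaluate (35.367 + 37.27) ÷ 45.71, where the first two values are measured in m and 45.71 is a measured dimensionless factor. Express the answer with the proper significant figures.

35.367 m + 37.27 m = 72.637 m; the sum is limited to 2 decimal places (4 s.f.).
Carrying full precision, 72.637 ÷ 45.71 = 1.58908335156… m; 45.71 has 4 s.f., so the result keeps min(4, 4) = 4 s.f.
Rounded to 4 significant figures: 1.589 m.

1.589 m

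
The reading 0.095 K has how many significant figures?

2

0.095: leading zeros are not significant.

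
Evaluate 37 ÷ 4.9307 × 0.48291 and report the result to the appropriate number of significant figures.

37 ÷ 4.9307 × 0.48291 = 3.62375930395…
Multiplication/division keeps the fewest significant figures: 37 → 2 s.f., 4.9307 → 5 s.f., 0.48291 → 5 s.f.; limit is 2.
Rounded to 2 significant figures: 3.6.

3.6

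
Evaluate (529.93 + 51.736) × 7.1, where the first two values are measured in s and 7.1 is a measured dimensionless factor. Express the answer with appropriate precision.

4.1 × 10³ s

529.93 s + 51.736 s = 581.666 s; the sum is limited to 2 decimal places (5 s.f.).
Carrying full precision, 581.666 × 7.1 = 4129.8286 s; 7.1 has 2 s.f., so the result keeps min(5, 2) = 2 s.f.
Rounded to 2 significant figures: 4.1 × 10³ s.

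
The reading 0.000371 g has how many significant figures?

3

0.000371: leading zeros are not significant.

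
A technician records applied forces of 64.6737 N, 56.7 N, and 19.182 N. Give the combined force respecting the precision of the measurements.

64.6737 N + 56.7 N + 19.182 N = 140.5557 N.
Addition/subtraction keeps the fewest decimal places: 64.6737 → 4 decimal places, 56.7 → 1 decimal place, 19.182 → 3 decimal places; limit is 1.
Rounded to 1 decimal place: 1.406 × 10^2 N.

1.406 × 10^2 N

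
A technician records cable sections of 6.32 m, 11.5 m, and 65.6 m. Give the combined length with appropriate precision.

83.4 m

6.32 m + 11.5 m + 65.6 m = 83.42 m.
Addition/subtraction keeps the fewest decimal places: 6.32 → 2 decimal places, 11.5 → 1 decimal place, 65.6 → 1 decimal place; limit is 1.
Rounded to 1 decimal place: 83.4 m.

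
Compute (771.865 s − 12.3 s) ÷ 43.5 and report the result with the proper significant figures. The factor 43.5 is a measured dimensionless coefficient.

17.5 s

771.865 s − 12.3 s = 759.565 s; the difference is limited to 1 decimal place (4 s.f.).
Carrying full precision, 759.565 ÷ 43.5 = 17.4612643678… s; 43.5 has 3 s.f., so the result keeps min(4, 3) = 3 s.f.
Rounded to 3 significant figures: 17.5 s.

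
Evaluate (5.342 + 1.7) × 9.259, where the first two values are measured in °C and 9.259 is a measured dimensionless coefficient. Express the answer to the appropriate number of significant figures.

5.342 °C + 1.7 °C = 7.042 °C; the sum is limited to 1 decimal place (2 s.f.).
Carrying full precision, 7.042 × 9.259 = 65.201878 °C; 9.259 has 4 s.f., so the result keeps min(2, 4) = 2 s.f.
Rounded to 2 significant figures: 65 °C.

65 °C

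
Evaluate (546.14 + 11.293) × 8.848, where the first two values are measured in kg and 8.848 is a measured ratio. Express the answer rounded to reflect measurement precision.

4.932 × 10³ kg

546.14 kg + 11.293 kg = 557.433 kg; the sum is limited to 2 decimal places (5 s.f.).
Carrying full precision, 557.433 × 8.848 = 4932.167184 kg; 8.848 has 4 s.f., so the result keeps min(5, 4) = 4 s.f.
Rounded to 4 significant figures: 4.932 × 10³ kg.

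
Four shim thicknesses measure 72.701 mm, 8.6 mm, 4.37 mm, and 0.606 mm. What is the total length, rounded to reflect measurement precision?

86.3 mm

72.701 mm + 8.6 mm + 4.37 mm + 0.606 mm = 86.277 mm.
Addition/subtraction keeps the fewest decimal places: 72.701 → 3 decimal places, 8.6 → 1 decimal place, 4.37 → 2 decimal places, 0.606 → 3 decimal places; limit is 1.
Rounded to 1 decimal place: 86.3 mm.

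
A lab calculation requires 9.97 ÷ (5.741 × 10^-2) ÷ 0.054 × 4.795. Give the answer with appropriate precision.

9.97 ÷ (5.741 × 10^-2) ÷ 0.054 × 4.795 = 15420.6422936…
Multiplication/division keeps the fewest significant figures: 9.97 → 3 s.f., 5.741 × 10^-2 → 4 s.f., 0.054 → 2 s.f., 4.795 → 4 s.f.; limit is 2.
Rounded to 2 significant figures: 1.5 × 10^4.

1.5 × 10^4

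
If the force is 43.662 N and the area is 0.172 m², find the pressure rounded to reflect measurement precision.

2.54 × 10² Pa

pressure = 43.662 N ÷ 0.172 m² = 253.848837209… Pa.
43.662 has 5 significant figures; 0.172 has 3.
Division/multiplication keeps the fewest: 3 significant figures.
Rounded: 2.54 × 10² Pa.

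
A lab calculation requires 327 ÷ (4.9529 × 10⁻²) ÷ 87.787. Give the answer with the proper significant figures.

327 ÷ (4.9529 × 10⁻²) ÷ 87.787 = 75.2069515396…
Multiplication/division keeps the fewest significant figures: 327 → 3 s.f., 4.9529 × 10⁻² → 5 s.f., 87.787 → 5 s.f.; limit is 3.
Rounded to 3 significant figures: 75.2.

75.2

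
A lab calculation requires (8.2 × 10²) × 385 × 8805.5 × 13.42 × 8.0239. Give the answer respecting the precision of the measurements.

(8.2 × 10²) × 385 × 8805.5 × 13.42 × 8.0239 = 2.99341290532 × 10^11…
Multiplication/division keeps the fewest significant figures: 8.2 × 10² → 2 s.f., 385 → 3 s.f., 8805.5 → 5 s.f., 13.42 → 4 s.f., 8.0239 → 5 s.f.; limit is 2.
Rounded to 2 significant figures: 3.0 × 10¹¹.

3.0 × 10¹¹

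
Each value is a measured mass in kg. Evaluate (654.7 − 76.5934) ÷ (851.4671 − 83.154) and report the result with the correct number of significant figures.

0.7524

654.7 − 76.5934 = 578.1066, limited to 1 d.p. → 4 s.f.; 851.4671 − 83.154 = 768.3131, limited to 3 d.p. → 6 s.f.
Carrying full precision, 578.1066 ÷ 768.3131 = 0.75243621383…; keep min(4, 6) = 4 s.f.
Rounded to 4 significant figures: 0.7524.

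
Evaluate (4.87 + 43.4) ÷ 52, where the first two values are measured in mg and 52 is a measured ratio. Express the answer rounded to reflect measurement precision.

0.93 mg

4.87 mg + 43.4 mg = 48.27 mg; the sum is limited to 1 decimal place (3 s.f.).
Carrying full precision, 48.27 ÷ 52 = 0.928269230769… mg; 52 has 2 s.f., so the result keeps min(3, 2) = 2 s.f.
Rounded to 2 significant figures: 0.93 mg.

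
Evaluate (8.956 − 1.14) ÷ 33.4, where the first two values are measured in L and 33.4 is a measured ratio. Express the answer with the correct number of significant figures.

8.956 L − 1.14 L = 7.816 L; the difference is limited to 2 decimal places (3 s.f.).
Carrying full precision, 7.816 ÷ 33.4 = 0.234011976048… L; 33.4 has 3 s.f., so the result keeps min(3, 3) = 3 s.f.
Rounded to 3 significant figures: 0.234 L.

0.234 L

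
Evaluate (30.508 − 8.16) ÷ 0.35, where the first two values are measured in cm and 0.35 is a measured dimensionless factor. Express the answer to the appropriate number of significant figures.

30.508 cm − 8.16 cm = 22.348 cm; the difference is limited to 2 decimal places (4 s.f.).
Carrying full precision, 22.348 ÷ 0.35 = 63.8514285714… cm; 0.35 has 2 s.f., so the result keeps min(4, 2) = 2 s.f.
Rounded to 2 significant figures: 64 cm.

64 cm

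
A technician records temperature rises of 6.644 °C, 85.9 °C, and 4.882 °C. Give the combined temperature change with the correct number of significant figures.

97.4 °C

6.644 °C + 85.9 °C + 4.882 °C = 97.426 °C.
Addition/subtraction keeps the fewest decimal places: 6.644 → 3 decimal places, 85.9 → 1 decimal place, 4.882 → 3 decimal places; limit is 1.
Rounded to 1 decimal place: 97.4 °C.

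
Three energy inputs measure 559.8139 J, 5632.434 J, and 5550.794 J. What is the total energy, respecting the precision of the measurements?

1.1743042 × 10⁴ J

559.8139 J + 5632.434 J + 5550.794 J = 11743.0419 J.
Addition/subtraction keeps the fewest decimal places: 559.8139 → 4 decimal places, 5632.434 → 3 decimal places, 5550.794 → 3 decimal places; limit is 3.
Rounded to 3 decimal places: 1.1743042 × 10⁴ J.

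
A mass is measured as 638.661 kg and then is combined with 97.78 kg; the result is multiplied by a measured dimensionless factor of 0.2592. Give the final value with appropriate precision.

190.9 kg

638.661 kg + 97.78 kg = 736.441 kg; the sum is limited to 2 decimal places (5 s.f.).
Carrying full precision, 736.441 × 0.2592 = 190.8855072 kg; 0.2592 has 4 s.f., so the result keeps min(5, 4) = 4 s.f.
Rounded to 4 significant figures: 190.9 kg.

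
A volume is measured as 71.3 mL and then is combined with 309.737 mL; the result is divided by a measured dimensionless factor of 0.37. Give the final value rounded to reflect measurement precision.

71.3 mL + 309.737 mL = 381.037 mL; the sum is limited to 1 decimal place (4 s.f.).
Carrying full precision, 381.037 ÷ 0.37 = 1029.82972973… mL; 0.37 has 2 s.f., so the result keeps min(4, 2) = 2 s.f.
Rounded to 2 significant figures: 1.0 × 10^3 mL.

1.0 × 10^3 mL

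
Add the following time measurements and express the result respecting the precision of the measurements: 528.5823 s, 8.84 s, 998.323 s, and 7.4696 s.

1.54321 × 10³ s

528.5823 s + 8.84 s + 998.323 s + 7.4696 s = 1543.2149 s.
Addition/subtraction keeps the fewest decimal places: 528.5823 → 4 decimal places, 8.84 → 2 decimal places, 998.323 → 3 decimal places, 7.4696 → 4 decimal places; limit is 2.
Rounded to 2 decimal places: 1.54321 × 10³ s.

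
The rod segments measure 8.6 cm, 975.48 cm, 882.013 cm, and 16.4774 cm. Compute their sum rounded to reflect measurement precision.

8.6 cm + 975.48 cm + 882.013 cm + 16.4774 cm = 1882.5704 cm.
Addition/subtraction keeps the fewest decimal places: 8.6 → 1 decimal place, 975.48 → 2 decimal places, 882.013 → 3 decimal places, 16.4774 → 4 decimal places; limit is 1.
Rounded to 1 decimal place: 1882.6 cm.

1882.6 cm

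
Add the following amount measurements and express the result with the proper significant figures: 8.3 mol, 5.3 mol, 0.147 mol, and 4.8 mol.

8.3 mol + 5.3 mol + 0.147 mol + 4.8 mol = 18.547 mol.
Addition/subtraction keeps the fewest decimal places: 8.3 → 1 decimal place, 5.3 → 1 decimal place, 0.147 → 3 decimal places, 4.8 → 1 decimal place; limit is 1.
Rounded to 1 decimal place: 18.5 mol.

18.5 mol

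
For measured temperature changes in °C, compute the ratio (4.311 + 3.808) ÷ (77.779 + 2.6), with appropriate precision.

0.101

4.311 + 3.808 = 8.119, limited to 3 d.p. → 4 s.f.; 77.779 + 2.6 = 80.379, limited to 1 d.p. → 3 s.f.
Carrying full precision, 8.119 ÷ 80.379 = 0.101008970005…; keep min(4, 3) = 3 s.f.
Rounded to 3 significant figures: 0.101.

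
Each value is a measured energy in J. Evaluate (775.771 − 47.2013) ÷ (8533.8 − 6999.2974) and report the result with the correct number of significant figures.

775.771 − 47.2013 = 728.5697, limited to 3 d.p. → 6 s.f.; 8533.8 − 6999.2974 = 1534.5026, limited to 1 d.p. → 5 s.f.
Carrying full precision, 728.5697 ÷ 1534.5026 = 0.474792092239…; keep min(6, 5) = 5 s.f.
Rounded to 5 significant figures: 0.47479.

0.47479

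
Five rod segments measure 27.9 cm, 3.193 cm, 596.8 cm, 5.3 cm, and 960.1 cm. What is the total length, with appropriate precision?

1593.3 cm

27.9 cm + 3.193 cm + 596.8 cm + 5.3 cm + 960.1 cm = 1593.293 cm.
Addition/subtraction keeps the fewest decimal places: 27.9 → 1 decimal place, 3.193 → 3 decimal places, 596.8 → 1 decimal place, 5.3 → 1 decimal place, 960.1 → 1 decimal place; limit is 1.
Rounded to 1 decimal place: 1593.3 cm.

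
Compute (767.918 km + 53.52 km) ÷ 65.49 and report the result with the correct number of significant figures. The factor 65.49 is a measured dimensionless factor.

767.918 km + 53.52 km = 821.438 km; the sum is limited to 2 decimal places (5 s.f.).
Carrying full precision, 821.438 ÷ 65.49 = 12.5429531226… km; 65.49 has 4 s.f., so the result keeps min(5, 4) = 4 s.f.
Rounded to 4 significant figures: 12.54 km.

12.54 km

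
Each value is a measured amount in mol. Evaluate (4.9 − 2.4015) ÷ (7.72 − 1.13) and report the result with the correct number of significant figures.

3.8 × 10⁻¹

4.9 − 2.4015 = 2.4985, limited to 1 d.p. → 2 s.f.; 7.72 − 1.13 = 6.59, limited to 2 d.p. → 3 s.f.
Carrying full precision, 2.4985 ÷ 6.59 = 0.379135053111…; keep min(2, 3) = 2 s.f.
Rounded to 2 significant figures: 3.8 × 10⁻¹.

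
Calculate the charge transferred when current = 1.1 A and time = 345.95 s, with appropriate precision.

3.8 × 10^2 C

charge transferred = 1.1 A × 345.95 s = 380.545 C.
1.1 has 2 significant figures; 345.95 has 5.
Division/multiplication keeps the fewest: 2 significant figures.
Rounded: 3.8 × 10^2 C.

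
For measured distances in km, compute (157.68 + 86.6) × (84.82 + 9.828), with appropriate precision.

2.312 × 10^4 km²

157.68 + 86.6 = 244.28, limited to 1 d.p. → 4 s.f.; 84.82 + 9.828 = 94.648, limited to 2 d.p. → 4 s.f.
Carrying full precision, 244.28 × 94.648 = 23120.61344; keep min(4, 4) = 4 s.f.
Rounded to 4 significant figures: 2.312 × 10^4 km².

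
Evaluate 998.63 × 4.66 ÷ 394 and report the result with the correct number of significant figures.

11.8

998.63 × 4.66 ÷ 394 = 11.8112076142…
Multiplication/division keeps the fewest significant figures: 998.63 → 5 s.f., 4.66 → 3 s.f., 394 → 3 s.f.; limit is 3.
Rounded to 3 significant figures: 11.8.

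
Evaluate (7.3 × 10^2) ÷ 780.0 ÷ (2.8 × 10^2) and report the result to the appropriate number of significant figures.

0.0033

(7.3 × 10^2) ÷ 780.0 ÷ (2.8 × 10^2) = 0.00334249084249…
Multiplication/division keeps the fewest significant figures: 7.3 × 10^2 → 2 s.f., 780.0 → 4 s.f., 2.8 × 10^2 → 2 s.f.; limit is 2.
Rounded to 2 significant figures: 0.0033.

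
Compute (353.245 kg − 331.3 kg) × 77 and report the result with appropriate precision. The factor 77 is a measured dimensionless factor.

353.245 kg − 331.3 kg = 21.945 kg; the difference is limited to 1 decimal place (3 s.f.).
Carrying full precision, 21.945 × 77 = 1689.765 kg; 77 has 2 s.f., so the result keeps min(3, 2) = 2 s.f.
Rounded to 2 significant figures: 1.7 × 10^3 kg.

1.7 × 10^3 kg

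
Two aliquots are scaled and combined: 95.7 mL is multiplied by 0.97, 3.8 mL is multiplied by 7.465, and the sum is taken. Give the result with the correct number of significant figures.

95.7 × 0.97 = 92.829 → 93 mL (2 s.f., last digit at the 10^0 place).
3.8 × 7.465 = 28.367 → 28 mL (2 s.f., last digit at the 10^0 place).
Sum: 121.196 mL; keep the coarser place, 10^0.
Result: 121 mL.

121 mL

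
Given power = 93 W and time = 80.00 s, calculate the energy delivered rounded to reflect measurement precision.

7.4 × 10^3 J

energy delivered = 93 W × 80.00 s = 7440 J.
93 has 2 significant figures; 80.00 has 4.
Division/multiplication keeps the fewest: 2 significant figures.
Rounded: 7.4 × 10^3 J.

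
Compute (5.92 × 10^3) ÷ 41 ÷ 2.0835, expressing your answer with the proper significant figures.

69

(5.92 × 10^3) ÷ 41 ÷ 2.0835 = 69.3017729313…
Multiplication/division keeps the fewest significant figures: 5.92 × 10^3 → 3 s.f., 41 → 2 s.f., 2.0835 → 5 s.f.; limit is 2.
Rounded to 2 significant figures: 69.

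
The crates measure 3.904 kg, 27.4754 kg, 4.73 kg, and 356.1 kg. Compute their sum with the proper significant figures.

3.904 kg + 27.4754 kg + 4.73 kg + 356.1 kg = 392.2094 kg.
Addition/subtraction keeps the fewest decimal places: 3.904 → 3 decimal places, 27.4754 → 4 decimal places, 4.73 → 2 decimal places, 356.1 → 1 decimal place; limit is 1.
Rounded to 1 decimal place: 392.2 kg.

392.2 kg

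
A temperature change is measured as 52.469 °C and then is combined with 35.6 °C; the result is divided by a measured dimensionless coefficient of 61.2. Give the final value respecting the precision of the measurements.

1.44 °C

52.469 °C + 35.6 °C = 88.069 °C; the sum is limited to 1 decimal place (3 s.f.).
Carrying full precision, 88.069 ÷ 61.2 = 1.43903594771… °C; 61.2 has 3 s.f., so the result keeps min(3, 3) = 3 s.f.
Rounded to 3 significant figures: 1.44 °C.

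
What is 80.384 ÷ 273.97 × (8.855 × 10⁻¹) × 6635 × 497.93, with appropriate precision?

80.384 ÷ 273.97 × (8.855 × 10⁻¹) × 6635 × 497.93 = 858349.956453…
Multiplication/division keeps the fewest significant figures: 80.384 → 5 s.f., 273.97 → 5 s.f., 8.855 × 10⁻¹ → 4 s.f., 6635 → 4 s.f., 497.93 → 5 s.f.; limit is 4.
Rounded to 4 significant figures: 8.583 × 10⁵.

8.583 × 10⁵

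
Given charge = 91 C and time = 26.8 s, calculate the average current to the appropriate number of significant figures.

3.4 A

average current = 91 C ÷ 26.8 s = 3.39552238806… A.
91 has 2 significant figures; 26.8 has 3.
Division/multiplication keeps the fewest: 2 significant figures.
Rounded: 3.4 A.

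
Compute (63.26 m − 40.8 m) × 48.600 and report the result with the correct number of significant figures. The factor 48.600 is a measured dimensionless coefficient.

1.09 × 10^3 m

63.26 m − 40.8 m = 22.46 m; the difference is limited to 1 decimal place (3 s.f.).
Carrying full precision, 22.46 × 48.600 = 1091.556 m; 48.600 has 5 s.f., so the result keeps min(3, 5) = 3 s.f.
Rounded to 3 significant figures: 1.09 × 10^3 m.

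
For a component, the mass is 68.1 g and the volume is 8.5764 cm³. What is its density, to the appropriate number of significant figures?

7.94 g/cm³

density = 68.1 g ÷ 8.5764 cm³ = 7.94039457115… g/cm³.
68.1 has 3 significant figures; 8.5764 has 5.
Division/multiplication keeps the fewest: 3 significant figures.
Rounded: 7.94 g/cm³.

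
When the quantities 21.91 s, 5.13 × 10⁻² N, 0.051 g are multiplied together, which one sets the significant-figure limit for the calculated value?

21.91 s → 4 s.f.; 5.13 × 10⁻² N → 3 s.f.; 0.051 g → 2 s.f.
The fewest is 2 significant figures, from 0.051 g.

0.051 g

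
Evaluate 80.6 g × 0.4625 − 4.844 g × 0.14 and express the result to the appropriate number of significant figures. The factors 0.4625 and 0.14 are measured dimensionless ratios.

36.6 g

80.6 × 0.4625 = 37.2775 → 37.3 g (3 s.f., last digit at the 10^-1 place).
4.844 × 0.14 = 0.67816 → 0.68 g (2 s.f., last digit at the 10^-2 place).
Difference: 36.59934 g; keep the coarser place, 10^-1.
Result: 36.6 g.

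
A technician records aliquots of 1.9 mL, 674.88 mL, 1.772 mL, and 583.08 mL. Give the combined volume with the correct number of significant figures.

1261.6 mL

1.9 mL + 674.88 mL + 1.772 mL + 583.08 mL = 1261.632 mL.
Addition/subtraction keeps the fewest decimal places: 1.9 → 1 decimal place, 674.88 → 2 decimal places, 1.772 → 3 decimal places, 583.08 → 2 decimal places; limit is 1.
Rounded to 1 decimal place: 1261.6 mL.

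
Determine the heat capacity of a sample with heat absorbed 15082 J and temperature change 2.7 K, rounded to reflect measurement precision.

heat capacity = 15082 J ÷ 2.7 K = 5585.92592593… J/K.
15082 has 5 significant figures; 2.7 has 2.
Division/multiplication keeps the fewest: 2 significant figures.
Rounded: 5.6 × 10^3 J/K.

5.6 × 10^3 J/K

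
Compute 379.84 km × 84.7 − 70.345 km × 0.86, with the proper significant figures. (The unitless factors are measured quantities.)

379.84 × 84.7 = 32172.448 → 3.22 × 10⁴ km (3 s.f., last digit at the 10^2 place).
70.345 × 0.86 = 60.4967 → 60. km (2 s.f., last digit at the 10^0 place).
Difference: 32111.9513 km; keep the coarser place, 10^2.
Result: 3.21 × 10⁴ km.

3.21 × 10⁴ km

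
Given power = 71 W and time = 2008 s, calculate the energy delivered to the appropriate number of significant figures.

1.4 × 10⁵ J

energy delivered = 71 W × 2008 s = 142568 J.
71 has 2 significant figures; 2008 has 4.
Division/multiplication keeps the fewest: 2 significant figures.
Rounded: 1.4 × 10⁵ J.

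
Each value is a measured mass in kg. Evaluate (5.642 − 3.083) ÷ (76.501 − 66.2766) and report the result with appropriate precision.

0.2503

5.642 − 3.083 = 2.559, limited to 3 d.p. → 4 s.f.; 76.501 − 66.2766 = 10.2244, limited to 3 d.p. → 5 s.f.
Carrying full precision, 2.559 ÷ 10.2244 = 0.250283635226…; keep min(4, 5) = 4 s.f.
Rounded to 4 significant figures: 0.2503.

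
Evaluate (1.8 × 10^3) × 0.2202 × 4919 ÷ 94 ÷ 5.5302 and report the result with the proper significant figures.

(1.8 × 10^3) × 0.2202 × 4919 ÷ 94 ÷ 5.5302 = 3750.57583235…
Multiplication/division keeps the fewest significant figures: 1.8 × 10^3 → 2 s.f., 0.2202 → 4 s.f., 4919 → 4 s.f., 94 → 2 s.f., 5.5302 → 5 s.f.; limit is 2.
Rounded to 2 significant figures: 3.8 × 10^3.

3.8 × 10^3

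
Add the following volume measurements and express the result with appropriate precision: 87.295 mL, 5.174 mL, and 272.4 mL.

364.9 mL

87.295 mL + 5.174 mL + 272.4 mL = 364.869 mL.
Addition/subtraction keeps the fewest decimal places: 87.295 → 3 decimal places, 5.174 → 3 decimal places, 272.4 → 1 decimal place; limit is 1.
Rounded to 1 decimal place: 364.9 mL.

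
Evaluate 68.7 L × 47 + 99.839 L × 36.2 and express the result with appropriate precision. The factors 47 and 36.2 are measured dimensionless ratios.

68.7 × 47 = 3228.9 → 3.2 × 10^3 L (2 s.f., last digit at the 10^2 place).
99.839 × 36.2 = 3614.1718 → 3.61 × 10^3 L (3 s.f., last digit at the 10^1 place).
Sum: 6843.0718 L; keep the coarser place, 10^2.
Result: 6.8 × 10^3 L.

6.8 × 10^3 L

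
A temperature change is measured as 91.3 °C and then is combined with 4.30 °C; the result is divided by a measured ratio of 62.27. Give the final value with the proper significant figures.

1.54 °C

91.3 °C + 4.30 °C = 95.60 °C; the sum is limited to 1 decimal place (3 s.f.).
Carrying full precision, 95.60 ÷ 62.27 = 1.53524971897… °C; 62.27 has 4 s.f., so the result keeps min(3, 4) = 3 s.f.
Rounded to 3 significant figures: 1.54 °C.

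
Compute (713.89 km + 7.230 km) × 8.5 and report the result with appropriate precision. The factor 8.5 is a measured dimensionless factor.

6.1 × 10^3 km

713.89 km + 7.230 km = 721.120 km; the sum is limited to 2 decimal places (5 s.f.).
Carrying full precision, 721.120 × 8.5 = 6129.52 km; 8.5 has 2 s.f., so the result keeps min(5, 2) = 2 s.f.
Rounded to 2 significant figures: 6.1 × 10^3 km.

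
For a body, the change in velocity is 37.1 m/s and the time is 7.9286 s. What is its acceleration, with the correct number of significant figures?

4.68 m/s²

acceleration = 37.1 m/s ÷ 7.9286 s = 4.67926241707… m/s².
37.1 has 3 significant figures; 7.9286 has 5.
Division/multiplication keeps the fewest: 3 significant figures.
Rounded: 4.68 m/s².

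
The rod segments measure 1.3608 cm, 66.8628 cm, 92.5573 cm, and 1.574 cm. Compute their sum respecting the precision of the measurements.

1.3608 cm + 66.8628 cm + 92.5573 cm + 1.574 cm = 162.3549 cm.
Addition/subtraction keeps the fewest decimal places: 1.3608 → 4 decimal places, 66.8628 → 4 decimal places, 92.5573 → 4 decimal places, 1.574 → 3 decimal places; limit is 3.
Rounded to 3 decimal places: 162.355 cm.

162.355 cm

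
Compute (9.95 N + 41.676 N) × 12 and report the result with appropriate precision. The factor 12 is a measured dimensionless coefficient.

9.95 N + 41.676 N = 51.626 N; the sum is limited to 2 decimal places (4 s.f.).
Carrying full precision, 51.626 × 12 = 619.512 N; 12 has 2 s.f., so the result keeps min(4, 2) = 2 s.f.
Rounded to 2 significant figures: 6.2 × 10^2 N.

6.2 × 10^2 N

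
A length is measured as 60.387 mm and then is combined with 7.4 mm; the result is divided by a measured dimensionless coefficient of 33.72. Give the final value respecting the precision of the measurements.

60.387 mm + 7.4 mm = 67.787 mm; the sum is limited to 1 decimal place (3 s.f.).
Carrying full precision, 67.787 ÷ 33.72 = 2.01029062871… mm; 33.72 has 4 s.f., so the result keeps min(3, 4) = 3 s.f.
Rounded to 3 significant figures: 2.01 mm.

2.01 mm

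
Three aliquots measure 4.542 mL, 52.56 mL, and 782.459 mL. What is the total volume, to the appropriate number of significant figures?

4.542 mL + 52.56 mL + 782.459 mL = 839.561 mL.
Addition/subtraction keeps the fewest decimal places: 4.542 → 3 decimal places, 52.56 → 2 decimal places, 782.459 → 3 decimal places; limit is 2.
Rounded to 2 decimal places: 839.56 mL.

839.56 mL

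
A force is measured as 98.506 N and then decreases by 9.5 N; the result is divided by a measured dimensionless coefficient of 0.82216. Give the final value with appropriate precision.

108 N

98.506 N − 9.5 N = 89.006 N; the difference is limited to 1 decimal place (3 s.f.).
Carrying full precision, 89.006 ÷ 0.82216 = 108.258733093… N; 0.82216 has 5 s.f., so the result keeps min(3, 5) = 3 s.f.
Rounded to 3 significant figures: 108 N.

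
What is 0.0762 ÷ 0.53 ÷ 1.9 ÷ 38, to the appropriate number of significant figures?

0.0762 ÷ 0.53 ÷ 1.9 ÷ 38 = 0.00199132389066…
Multiplication/division keeps the fewest significant figures: 0.0762 → 3 s.f., 0.53 → 2 s.f., 1.9 → 2 s.f., 38 → 2 s.f.; limit is 2.
Rounded to 2 significant figures: 0.0020.

0.0020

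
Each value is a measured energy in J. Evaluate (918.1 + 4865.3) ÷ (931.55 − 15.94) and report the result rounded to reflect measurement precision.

6.3164

918.1 + 4865.3 = 5783.4, limited to 1 d.p. → 5 s.f.; 931.55 − 15.94 = 915.61, limited to 2 d.p. → 5 s.f.
Carrying full precision, 5783.4 ÷ 915.61 = 6.31644477452…; keep min(5, 5) = 5 s.f.
Rounded to 5 significant figures: 6.3164.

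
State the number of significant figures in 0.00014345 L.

5

0.00014345: leading zeros are not significant.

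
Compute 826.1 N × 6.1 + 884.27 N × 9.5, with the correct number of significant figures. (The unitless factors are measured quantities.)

826.1 × 6.1 = 5039.21 → 5.0 × 10³ N (2 s.f., last digit at the 10^2 place).
884.27 × 9.5 = 8400.565 → 8.4 × 10³ N (2 s.f., last digit at the 10^2 place).
Sum: 13439.775 N; keep the coarser place, 10^2.
Result: 1.34 × 10⁴ N.

1.34 × 10⁴ N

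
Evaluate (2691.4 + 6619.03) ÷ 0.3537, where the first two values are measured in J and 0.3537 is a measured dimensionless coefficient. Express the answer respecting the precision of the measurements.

2691.4 J + 6619.03 J = 9310.43 J; the sum is limited to 1 decimal place (5 s.f.).
Carrying full precision, 9310.43 ÷ 0.3537 = 26322.9573085… J; 0.3537 has 4 s.f., so the result keeps min(5, 4) = 4 s.f.
Rounded to 4 significant figures: 2.632 × 10⁴ J.

2.632 × 10⁴ J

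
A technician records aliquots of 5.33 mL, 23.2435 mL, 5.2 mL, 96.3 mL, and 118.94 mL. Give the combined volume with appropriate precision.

249.0 mL

5.33 mL + 23.2435 mL + 5.2 mL + 96.3 mL + 118.94 mL = 249.0135 mL.
Addition/subtraction keeps the fewest decimal places: 5.33 → 2 decimal places, 23.2435 → 4 decimal places, 5.2 → 1 decimal place, 96.3 → 1 decimal place, 118.94 → 2 decimal places; limit is 1.
Rounded to 1 decimal place: 249.0 mL.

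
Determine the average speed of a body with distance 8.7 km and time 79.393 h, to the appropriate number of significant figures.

average speed = 8.7 km ÷ 79.393 h = 0.109581449246… km/h.
8.7 has 2 significant figures; 79.393 has 5.
Division/multiplication keeps the fewest: 2 significant figures.
Rounded: 0.11 km/h.

0.11 km/h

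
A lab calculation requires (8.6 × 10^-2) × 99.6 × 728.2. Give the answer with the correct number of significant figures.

(8.6 × 10^-2) × 99.6 × 728.2 = 6237.46992
Multiplication/division keeps the fewest significant figures: 8.6 × 10^-2 → 2 s.f., 99.6 → 3 s.f., 728.2 → 4 s.f.; limit is 2.
Rounded to 2 significant figures: 6.2 × 10^3.

6.2 × 10^3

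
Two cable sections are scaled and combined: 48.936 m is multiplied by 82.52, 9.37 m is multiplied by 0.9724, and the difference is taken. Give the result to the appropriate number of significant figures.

48.936 × 82.52 = 4038.19872 → 4.038 × 10^3 m (4 s.f., last digit at the 10^0 place).
9.37 × 0.9724 = 9.111388 → 9.11 m (3 s.f., last digit at the 10^-2 place).
Difference: 4029.087332 m; keep the coarser place, 10^0.
Result: 4.029 × 10^3 m.

4.029 × 10^3 m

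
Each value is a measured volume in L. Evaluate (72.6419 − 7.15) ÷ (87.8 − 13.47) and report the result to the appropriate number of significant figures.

72.6419 − 7.15 = 65.4919, limited to 2 d.p. → 4 s.f.; 87.8 − 13.47 = 74.33, limited to 1 d.p. → 3 s.f.
Carrying full precision, 65.4919 ÷ 74.33 = 0.881096461725…; keep min(4, 3) = 3 s.f.
Rounded to 3 significant figures: 0.881.

0.881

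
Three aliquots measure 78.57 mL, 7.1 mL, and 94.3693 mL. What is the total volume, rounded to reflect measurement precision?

180.0 mL

78.57 mL + 7.1 mL + 94.3693 mL = 180.0393 mL.
Addition/subtraction keeps the fewest decimal places: 78.57 → 2 decimal places, 7.1 → 1 decimal place, 94.3693 → 4 decimal places; limit is 1.
Rounded to 1 decimal place: 180.0 mL.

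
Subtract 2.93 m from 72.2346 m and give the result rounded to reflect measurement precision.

69.30 m

72.2346 m − 2.93 m = 69.3046 m.
Addition/subtraction keeps the fewest decimal places: 72.2346 → 4 decimal places, 2.93 → 2 decimal places; limit is 2.
Rounded to 2 decimal places: 69.30 m.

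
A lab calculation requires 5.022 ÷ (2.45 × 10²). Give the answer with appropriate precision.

0.0205

5.022 ÷ (2.45 × 10²) = 0.0204979591837…
Multiplication/division keeps the fewest significant figures: 5.022 → 4 s.f., 2.45 × 10² → 3 s.f.; limit is 3.
Rounded to 3 significant figures: 0.0205.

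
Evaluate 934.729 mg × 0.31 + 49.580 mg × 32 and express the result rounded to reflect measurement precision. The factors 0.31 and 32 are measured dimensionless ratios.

1.9 × 10^3 mg

934.729 × 0.31 = 289.76599 → 2.9 × 10^2 mg (2 s.f., last digit at the 10^1 place).
49.580 × 32 = 1586.56 → 1.6 × 10^3 mg (2 s.f., last digit at the 10^2 place).
Sum: 1876.32599 mg; keep the coarser place, 10^2.
Result: 1.9 × 10^3 mg.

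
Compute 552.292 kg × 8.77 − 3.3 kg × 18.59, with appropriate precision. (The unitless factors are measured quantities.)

552.292 × 8.77 = 4843.60084 → 4.84 × 10³ kg (3 s.f., last digit at the 10^1 place).
3.3 × 18.59 = 61.347 → 61 kg (2 s.f., last digit at the 10^0 place).
Difference: 4782.25384 kg; keep the coarser place, 10^1.
Result: 4.78 × 10³ kg.

4.78 × 10³ kg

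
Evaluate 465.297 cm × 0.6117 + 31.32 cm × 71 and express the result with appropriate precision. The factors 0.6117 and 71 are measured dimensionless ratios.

2.5 × 10^3 cm

465.297 × 0.6117 = 284.6221749 → 284.6 cm (4 s.f., last digit at the 10^-1 place).
31.32 × 71 = 2223.72 → 2.2 × 10^3 cm (2 s.f., last digit at the 10^2 place).
Sum: 2508.3421749 cm; keep the coarser place, 10^2.
Result: 2.5 × 10^3 cm.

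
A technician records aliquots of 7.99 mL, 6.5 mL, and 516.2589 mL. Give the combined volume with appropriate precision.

7.99 mL + 6.5 mL + 516.2589 mL = 530.7489 mL.
Addition/subtraction keeps the fewest decimal places: 7.99 → 2 decimal places, 6.5 → 1 decimal place, 516.2589 → 4 decimal places; limit is 1.
Rounded to 1 decimal place: 530.7 mL.

530.7 mL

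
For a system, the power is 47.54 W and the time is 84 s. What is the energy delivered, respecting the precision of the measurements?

energy delivered = 47.54 W × 84 s = 3993.36 J.
47.54 has 4 significant figures; 84 has 2.
Division/multiplication keeps the fewest: 2 significant figures.
Rounded: 4.0 × 10^3 J.

4.0 × 10^3 J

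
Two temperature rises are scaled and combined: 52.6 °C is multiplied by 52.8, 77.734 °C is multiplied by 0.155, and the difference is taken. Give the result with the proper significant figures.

52.6 × 52.8 = 2777.28 → 2.78 × 10³ °C (3 s.f., last digit at the 10^1 place).
77.734 × 0.155 = 12.04877 → 12.0 °C (3 s.f., last digit at the 10^-1 place).
Difference: 2765.23123 °C; keep the coarser place, 10^1.
Result: 2.77 × 10³ °C.

2.77 × 10³ °C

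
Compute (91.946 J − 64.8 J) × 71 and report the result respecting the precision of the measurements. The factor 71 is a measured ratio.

1.9 × 10³ J

91.946 J − 64.8 J = 27.146 J; the difference is limited to 1 decimal place (3 s.f.).
Carrying full precision, 27.146 × 71 = 1927.366 J; 71 has 2 s.f., so the result keeps min(3, 2) = 2 s.f.
Rounded to 2 significant figures: 1.9 × 10³ J.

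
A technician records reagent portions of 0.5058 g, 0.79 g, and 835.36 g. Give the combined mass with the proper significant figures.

836.66 g

0.5058 g + 0.79 g + 835.36 g = 836.6558 g.
Addition/subtraction keeps the fewest decimal places: 0.5058 → 4 decimal places, 0.79 → 2 decimal places, 835.36 → 2 decimal places; limit is 2.
Rounded to 2 decimal places: 836.66 g.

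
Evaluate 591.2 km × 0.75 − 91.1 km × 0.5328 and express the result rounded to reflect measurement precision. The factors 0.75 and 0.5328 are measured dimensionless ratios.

3.9 × 10^2 km

591.2 × 0.75 = 443.4 → 4.4 × 10^2 km (2 s.f., last digit at the 10^1 place).
91.1 × 0.5328 = 48.53808 → 48.5 km (3 s.f., last digit at the 10^-1 place).
Difference: 394.86192 km; keep the coarser place, 10^1.
Result: 3.9 × 10^2 km.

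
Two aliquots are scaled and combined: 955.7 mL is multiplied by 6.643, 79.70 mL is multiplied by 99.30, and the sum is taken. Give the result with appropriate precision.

955.7 × 6.643 = 6348.7151 → 6349 mL (4 s.f., last digit at the 10^0 place).
79.70 × 99.30 = 7914.21 → 7914 mL (4 s.f., last digit at the 10^0 place).
Sum: 14262.9251 mL; keep the coarser place, 10^0.
Result: 14263 mL.

14263 mL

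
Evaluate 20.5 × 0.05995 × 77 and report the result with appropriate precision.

20.5 × 0.05995 × 77 = 94.631075
Multiplication/division keeps the fewest significant figures: 20.5 → 3 s.f., 0.05995 → 4 s.f., 77 → 2 s.f.; limit is 2.
Rounded to 2 significant figures: 95.

95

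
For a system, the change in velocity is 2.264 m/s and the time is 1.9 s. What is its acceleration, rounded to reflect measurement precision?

1.2 m/s²

acceleration = 2.264 m/s ÷ 1.9 s = 1.19157894737… m/s².
2.264 has 4 significant figures; 1.9 has 2.
Division/multiplication keeps the fewest: 2 significant figures.
Rounded: 1.2 m/s².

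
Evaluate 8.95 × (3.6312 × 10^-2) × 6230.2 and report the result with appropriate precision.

8.95 × (3.6312 × 10^-2) × 6230.2 = 2024.76765048
Multiplication/division keeps the fewest significant figures: 8.95 → 3 s.f., 3.6312 × 10^-2 → 5 s.f., 6230.2 → 5 s.f.; limit is 3.
Rounded to 3 significant figures: 2.02 × 10^3.

2.02 × 10^3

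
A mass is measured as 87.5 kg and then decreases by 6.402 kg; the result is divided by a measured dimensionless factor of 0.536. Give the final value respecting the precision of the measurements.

87.5 kg − 6.402 kg = 81.098 kg; the difference is limited to 1 decimal place (3 s.f.).
Carrying full precision, 81.098 ÷ 0.536 = 151.302238806… kg; 0.536 has 3 s.f., so the result keeps min(3, 3) = 3 s.f.
Rounded to 3 significant figures: 151 kg.

151 kg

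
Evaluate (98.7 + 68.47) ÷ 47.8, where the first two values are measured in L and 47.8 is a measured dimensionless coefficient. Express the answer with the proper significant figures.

98.7 L + 68.47 L = 167.17 L; the sum is limited to 1 decimal place (4 s.f.).
Carrying full precision, 167.17 ÷ 47.8 = 3.49728033473… L; 47.8 has 3 s.f., so the result keeps min(4, 3) = 3 s.f.
Rounded to 3 significant figures: 3.50 L.

3.50 L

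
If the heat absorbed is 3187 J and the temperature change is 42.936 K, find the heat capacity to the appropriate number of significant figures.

74.23 J/K

heat capacity = 3187 J ÷ 42.936 K = 74.2267561021… J/K.
3187 has 4 significant figures; 42.936 has 5.
Division/multiplication keeps the fewest: 4 significant figures.
Rounded: 74.23 J/K.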